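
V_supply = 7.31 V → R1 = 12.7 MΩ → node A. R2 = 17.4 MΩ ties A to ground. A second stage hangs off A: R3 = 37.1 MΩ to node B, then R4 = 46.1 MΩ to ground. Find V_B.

V_B ≈ 2.15 V

Looking into the second stage from A: R3 + R4 = 83.20 MΩ appears in parallel with R2.
Effective lower resistance at A: R2 ‖ 83.20 = 14.39 MΩ.
V_A = 7.31 × 14.39/(12.7 + 14.39) = 3.883 V.
Then the unloaded second divider: V_B = V_A × R4/(R3+R4) = 3.883 × 0.5541 = 2.152 V.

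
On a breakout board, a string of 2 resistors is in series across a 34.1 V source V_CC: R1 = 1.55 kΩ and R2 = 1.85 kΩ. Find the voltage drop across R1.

V ≈ 15.5 V

Series total: ΣR = 1.55 + 1.85 = 3.400 kΩ.
By the voltage-divider rule, V = 34.1 × 1.550/3.400 = 15.55 V.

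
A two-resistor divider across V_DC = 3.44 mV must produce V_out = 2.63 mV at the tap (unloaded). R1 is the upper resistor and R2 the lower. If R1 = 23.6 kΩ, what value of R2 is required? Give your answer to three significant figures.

R2 ≈ 76.6 kΩ

Required fraction k = V_out/V_DC = 0.7645.
R2 = R1 · 0.7645/(1 − 0.7645) = 76.63 kΩ.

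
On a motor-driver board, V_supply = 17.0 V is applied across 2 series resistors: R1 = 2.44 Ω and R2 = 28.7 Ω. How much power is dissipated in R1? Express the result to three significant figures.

Series current I = V_supply/ΣR = 17.0/31.14 = 0.5459 A.
P = I²R = 0.2980 × 2.44 = 0.7272 W.

P ≈ 0.727 W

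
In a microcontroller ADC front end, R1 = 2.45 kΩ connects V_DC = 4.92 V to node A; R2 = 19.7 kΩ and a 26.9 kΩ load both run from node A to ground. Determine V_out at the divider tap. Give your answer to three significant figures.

R2 ‖ R_L = (19.7 × 26.9)/(19.7 + 26.9) = 11.37 kΩ.
Voltage divider with the loaded lower leg: V_out = 4.92 × 11.37/(2.45 + 11.37) = 4.92 × 0.8227 = 4.048 V.

V_out ≈ 4.05 V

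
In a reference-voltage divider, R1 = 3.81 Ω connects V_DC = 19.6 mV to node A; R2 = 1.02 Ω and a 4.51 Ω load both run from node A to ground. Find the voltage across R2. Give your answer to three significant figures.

V_out ≈ 3.51 mV

The load sits in parallel with R2, giving an effective lower resistance R2' = R2·R_L/(R2+R_L) = 0.8319 Ω.
Then V_out = V_DC · R2'/(R1 + R2') = 19.6 × 0.8319/4.642 = 3.512 mV.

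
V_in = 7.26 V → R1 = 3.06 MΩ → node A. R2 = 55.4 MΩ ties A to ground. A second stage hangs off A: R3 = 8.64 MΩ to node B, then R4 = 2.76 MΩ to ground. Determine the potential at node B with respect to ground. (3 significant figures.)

V_B ≈ 1.33 V

Node A sees R2 in parallel with the series input of stage 2, R3 + R4 = 11.40 MΩ.
R2 ‖ (R3+R4) = 9.454 MΩ.
First divider: V_A = V_in · 9.454/(3.06 + 9.454) = 5.485 V.
Then the unloaded second divider: V_B = V_A × R4/(R3+R4) = 5.485 × 0.2421 = 1.328 V.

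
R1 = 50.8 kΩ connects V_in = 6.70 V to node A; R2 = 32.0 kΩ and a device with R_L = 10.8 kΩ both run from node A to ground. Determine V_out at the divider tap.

First combine the lower leg with the load: R2 ‖ R_L = 8.075 kΩ.
Now apply the divider: V_out = 6.70 × 0.1372 = 0.9189 V.
(Unloaded it would be 2.59 V; the load pulls it down.)

V_out ≈ 0.919 V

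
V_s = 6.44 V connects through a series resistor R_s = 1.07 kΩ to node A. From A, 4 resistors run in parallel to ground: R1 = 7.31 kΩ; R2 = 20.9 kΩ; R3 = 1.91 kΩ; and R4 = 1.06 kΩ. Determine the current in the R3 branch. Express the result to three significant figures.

I ≈ 1.22 mA

Combine the parallel branches: R_p = (1/7.31 + 1/20.9 + 1/1.91 + 1/1.06)⁻¹ = 0.6055 kΩ.
Node voltage V_A = V_s · R_p/(R_s + R_p) = 6.44 × 0.3614 = 2.327 V.
Branch current I = V_A/R3 = 2.327/1.91 = 1.218 mA.
(Check via current divider: I_total = 3.844 mA; share G_k/ΣG = 0.3170 → same result.)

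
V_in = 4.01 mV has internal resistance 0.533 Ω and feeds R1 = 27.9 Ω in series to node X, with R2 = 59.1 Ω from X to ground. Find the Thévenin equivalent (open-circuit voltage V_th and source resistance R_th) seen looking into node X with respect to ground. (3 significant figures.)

R1' = 0.533 + 27.9 = 28.43 Ω (source resistance + R1).
With X open, the divider is unloaded: V_th = 4.01 × 59.1/87.53 = 2.707 mV.
With V_in suppressed (replaced by a short), R_th = R1' ‖ R2 = (28.43 × 59.1)/(28.43 + 59.1) = 19.20 Ω.

V_th ≈ 2.71 mV, R_th ≈ 19.2 Ω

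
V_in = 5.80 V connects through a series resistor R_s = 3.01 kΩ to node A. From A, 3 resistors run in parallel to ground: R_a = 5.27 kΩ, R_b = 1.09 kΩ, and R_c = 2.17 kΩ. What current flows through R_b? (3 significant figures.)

Combine the parallel branches: R_p = (1/5.27 + 1/1.09 + 1/2.17)⁻¹ = 0.6377 kΩ.
V_A = 5.80 × 0.6377/3.648 = 1.014 V.
I(R_b) = V_A / R_b = 1.014/1.09 = 0.9303 mA.
(Equivalently: I_total = 1.590 mA, then current-divider fraction G_k/ΣG = 0.5851.)

I ≈ 0.930 mA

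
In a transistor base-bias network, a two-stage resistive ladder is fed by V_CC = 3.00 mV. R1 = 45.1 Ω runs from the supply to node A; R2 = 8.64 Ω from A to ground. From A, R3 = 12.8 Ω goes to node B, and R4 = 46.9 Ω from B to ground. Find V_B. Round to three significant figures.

The second stage (R3 + R4 = 59.70 Ω) loads node A in parallel with R2.
R2 ‖ (R3+R4) = 7.548 Ω.
V_A = 3.00 × 7.548/(45.1 + 7.548) = 0.4301 mV.
Then the unloaded second divider: V_B = V_A × R4/(R3+R4) = 0.4301 × 0.7856 = 0.3379 mV.

V_B ≈ 0.338 mV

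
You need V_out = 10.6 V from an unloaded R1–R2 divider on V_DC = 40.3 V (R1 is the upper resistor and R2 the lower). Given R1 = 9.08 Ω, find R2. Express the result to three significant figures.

R2 ≈ 3.24 Ω

V_out/V_DC = R2/(R1+R2) = 0.2630.
R2 = R1 · 0.2630/(1 − 0.2630) = 3.241 Ω.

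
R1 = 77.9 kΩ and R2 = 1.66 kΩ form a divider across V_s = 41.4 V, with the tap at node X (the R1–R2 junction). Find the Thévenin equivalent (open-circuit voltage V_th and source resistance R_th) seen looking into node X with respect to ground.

Open-circuit (no load on X): V_th = V_s · R2/(R1 + R2) = 41.4 × 1.66/(77.90 + 1.66) = 0.8638 V.
With V_s suppressed (replaced by a short), R_th = R1 ‖ R2 = (77.90 × 1.66)/(77.90 + 1.66) = 1.625 kΩ.

V_th ≈ 0.864 V, R_th ≈ 1.63 kΩ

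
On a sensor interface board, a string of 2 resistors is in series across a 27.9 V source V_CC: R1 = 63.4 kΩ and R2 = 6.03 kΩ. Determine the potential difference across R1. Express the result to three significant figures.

Series total: ΣR = 63.4 + 6.03 = 69.43 kΩ.
V = V_CC · R/ΣR = 27.9 × 0.9131 = 25.48 V.

V ≈ 25.5 V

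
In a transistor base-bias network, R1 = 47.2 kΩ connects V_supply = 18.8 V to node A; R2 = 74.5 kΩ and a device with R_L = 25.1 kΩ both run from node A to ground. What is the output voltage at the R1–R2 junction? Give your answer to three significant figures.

V_out ≈ 5.35 V

The load sits in parallel with R2, giving an effective lower resistance R2' = R2·R_L/(R2+R_L) = 18.77 kΩ.
Then V_out = V_supply · R2'/(R1 + R2') = 18.8 × 18.77/65.97 = 5.350 V.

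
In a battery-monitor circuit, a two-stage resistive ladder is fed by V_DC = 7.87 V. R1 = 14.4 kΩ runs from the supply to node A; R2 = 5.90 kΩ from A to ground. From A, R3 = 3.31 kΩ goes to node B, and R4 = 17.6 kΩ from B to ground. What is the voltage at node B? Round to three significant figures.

V_B ≈ 1.60 V

Looking into the second stage from A: R3 + R4 = 20.91 kΩ appears in parallel with R2.
Effective lower resistance at A: R2 ‖ 20.91 = 4.602 kΩ.
So V_A = 7.87 × 0.2422 = 1.906 V.
V_B = V_A × 0.8417 = 1.604 V.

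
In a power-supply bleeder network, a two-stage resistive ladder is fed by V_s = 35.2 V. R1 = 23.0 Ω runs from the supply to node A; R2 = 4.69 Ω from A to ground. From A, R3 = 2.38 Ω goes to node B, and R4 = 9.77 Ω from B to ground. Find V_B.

V_B ≈ 3.63 V

Node A sees R2 in parallel with the series input of stage 2, R3 + R4 = 12.15 Ω.
Effective lower resistance at A: R2 ‖ 12.15 = 3.384 Ω.
V_A = 35.2 × 3.384/(23.0 + 3.384) = 4.515 V.
V_B = V_A × 0.8041 = 3.630 V.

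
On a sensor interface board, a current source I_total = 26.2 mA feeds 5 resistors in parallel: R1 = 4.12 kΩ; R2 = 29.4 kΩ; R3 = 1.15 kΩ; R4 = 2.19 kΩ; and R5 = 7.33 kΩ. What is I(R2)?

ΣG = 1/4.12 + 1/29.4 + 1/1.15 + 1/2.19 + 1/7.33 = 1.739.
Current divider: I(R2) = I_total · G_k/ΣG = 26.2 × (0.03401/1.739) = 26.2 × 0.01956 = 0.5124 mA.

I ≈ 0.512 mA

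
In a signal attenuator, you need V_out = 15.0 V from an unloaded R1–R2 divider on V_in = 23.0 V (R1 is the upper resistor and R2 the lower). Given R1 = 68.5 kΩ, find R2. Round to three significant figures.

V_out/V_in = R2/(R1+R2) = 0.6522.
Rearranging, R2 = R1·k/(1−k) = 68.5 × 1.875 = 128.4 kΩ.

R2 ≈ 128 kΩ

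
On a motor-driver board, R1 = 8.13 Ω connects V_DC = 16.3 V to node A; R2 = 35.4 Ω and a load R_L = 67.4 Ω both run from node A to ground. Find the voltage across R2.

V_out ≈ 12.1 V

The load sits in parallel with R2, giving an effective lower resistance R2' = R2·R_L/(R2+R_L) = 23.21 Ω.
Then V_out = V_DC · R2'/(R1 + R2') = 16.3 × 23.21/31.34 = 12.07 V.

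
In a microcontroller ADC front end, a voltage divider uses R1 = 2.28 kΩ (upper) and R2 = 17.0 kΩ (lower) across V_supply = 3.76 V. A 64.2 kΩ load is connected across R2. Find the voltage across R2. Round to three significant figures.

R2 ‖ R_L = (17.0 × 64.2)/(17.0 + 64.2) = 13.44 kΩ.
Voltage divider with the loaded lower leg: V_out = 3.76 × 13.44/(2.28 + 13.44) = 3.76 × 0.8550 = 3.215 V.

V_out ≈ 3.21 V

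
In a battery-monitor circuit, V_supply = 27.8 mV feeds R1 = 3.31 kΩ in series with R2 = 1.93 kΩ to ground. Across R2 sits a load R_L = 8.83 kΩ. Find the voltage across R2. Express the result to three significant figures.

V_out ≈ 9.00 mV

The load sits in parallel with R2, giving an effective lower resistance R2' = R2·R_L/(R2+R_L) = 1.584 kΩ.
Then V_out = V_supply · R2'/(R1 + R2') = 27.8 × 1.584/4.894 = 8.997 mV.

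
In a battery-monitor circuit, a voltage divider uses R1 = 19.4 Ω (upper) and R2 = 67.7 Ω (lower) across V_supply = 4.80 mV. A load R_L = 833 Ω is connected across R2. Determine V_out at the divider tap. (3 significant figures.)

First combine the lower leg with the load: R2 ‖ R_L = 62.61 Ω.
Now apply the divider: V_out = 4.80 × 0.7634 = 3.665 mV.

V_out ≈ 3.66 mV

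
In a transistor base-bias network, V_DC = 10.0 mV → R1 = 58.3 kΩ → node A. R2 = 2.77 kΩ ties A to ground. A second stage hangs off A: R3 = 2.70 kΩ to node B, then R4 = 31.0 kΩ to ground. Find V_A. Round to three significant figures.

Node A sees R2 in parallel with the series input of stage 2, R3 + R4 = 33.70 kΩ.
Effective lower resistance at A: R2 ‖ 33.70 = 2.560 kΩ.
V_A = 10.0 × 2.560/(58.3 + 2.560) = 0.4206 mV.

V_A ≈ 0.421 mV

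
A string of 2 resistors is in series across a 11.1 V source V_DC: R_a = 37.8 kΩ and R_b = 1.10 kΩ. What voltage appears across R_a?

V ≈ 10.8 V

Series total: ΣR = 37.8 + 1.10 = 38.90 kΩ.
V = V_DC · R/ΣR = 11.1 × 0.9717 = 10.79 V.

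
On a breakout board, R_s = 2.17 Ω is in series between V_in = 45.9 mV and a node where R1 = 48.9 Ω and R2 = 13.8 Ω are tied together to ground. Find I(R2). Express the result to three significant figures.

Combine the parallel branches: R_p = (1/48.9 + 1/13.8)⁻¹ = 10.76 Ω.
V_A by voltage divider: V_A = 45.9 × 10.76/(2.17 + 10.76) = 38.20 mV.
Branch current I = V_A/R2 = 38.20/13.8 = 2.768 mA.

I ≈ 2.77 mA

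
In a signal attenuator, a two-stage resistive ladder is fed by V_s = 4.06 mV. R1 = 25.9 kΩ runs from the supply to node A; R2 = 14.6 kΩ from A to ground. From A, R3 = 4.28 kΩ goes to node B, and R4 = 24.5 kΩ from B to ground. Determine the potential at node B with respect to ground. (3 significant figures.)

The second stage (R3 + R4 = 28.78 kΩ) loads node A in parallel with R2.
R2 ‖ (R3+R4) = 9.686 kΩ.
V_A = 4.06 × 9.686/(25.9 + 9.686) = 1.105 mV.
V_B = V_A × 0.8513 = 0.9407 mV.

V_B ≈ 0.941 mV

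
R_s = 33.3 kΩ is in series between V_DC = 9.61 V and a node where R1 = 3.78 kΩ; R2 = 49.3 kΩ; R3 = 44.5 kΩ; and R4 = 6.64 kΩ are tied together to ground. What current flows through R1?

Combine the parallel branches: R_p = (1/3.78 + 1/49.3 + 1/44.5 + 1/6.64)⁻¹ = 2.184 kΩ.
Node voltage V_A = V_DC · R_p/(R_s + R_p) = 9.61 × 0.06154 = 0.5914 V.
I(R1) = V_A / R1 = 0.5914/3.78 = 0.1565 mA.
(Equivalently: I_total = 0.2708 mA, then current-divider fraction G_k/ΣG = 0.5777.)

I ≈ 0.156 mA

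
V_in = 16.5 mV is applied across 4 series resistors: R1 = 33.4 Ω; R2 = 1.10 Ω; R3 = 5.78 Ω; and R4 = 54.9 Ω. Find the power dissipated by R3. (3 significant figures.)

The common current is I = 16.5/95.18 = 0.1734 mA.
V(R3) = I·R = 1.002 mV; P = V·I = 1.002 × 0.1734 = 0.1737 µW.

P ≈ 0.174 µW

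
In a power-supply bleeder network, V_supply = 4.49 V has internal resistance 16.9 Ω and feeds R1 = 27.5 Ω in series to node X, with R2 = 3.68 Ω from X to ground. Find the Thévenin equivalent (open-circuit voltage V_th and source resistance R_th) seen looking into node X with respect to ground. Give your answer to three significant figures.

R1' = 16.9 + 27.5 = 44.40 Ω (source resistance + R1).
V_th is the unloaded tap voltage: V_supply · R2/(R1'+R2) = 4.49 × 0.07654 = 0.3437 V.
Zeroing V_supply shorts the top of R1' to ground, so R_th = R1' ‖ R2 = 3.398 Ω.

V_th ≈ 0.344 V, R_th ≈ 3.40 Ω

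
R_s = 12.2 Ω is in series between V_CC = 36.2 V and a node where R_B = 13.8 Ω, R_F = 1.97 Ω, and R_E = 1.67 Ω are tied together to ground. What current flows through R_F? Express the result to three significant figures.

I ≈ 1.19 A

Combine the parallel branches: R_p = (1/13.8 + 1/1.97 + 1/1.67)⁻¹ = 0.8483 Ω.
V_A = 36.2 × 0.8483/13.05 = 2.353 V.
I(R_F) = V_A / R_F = 2.353/1.97 = 1.195 A.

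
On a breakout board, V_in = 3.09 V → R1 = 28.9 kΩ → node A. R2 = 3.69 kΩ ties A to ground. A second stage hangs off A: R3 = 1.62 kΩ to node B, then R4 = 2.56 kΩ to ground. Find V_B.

Node A sees R2 in parallel with the series input of stage 2, R3 + R4 = 4.180 kΩ.
R2 ‖ (R3+R4) = 1.960 kΩ.
V_A = 3.09 × 1.960/(28.9 + 1.960) = 0.1962 V.
Stage 2 is unloaded, so V_B = V_A · R4/(R3+R4) = 0.1962 × 2.56/4.180 = 0.1202 V.

V_B ≈ 0.120 V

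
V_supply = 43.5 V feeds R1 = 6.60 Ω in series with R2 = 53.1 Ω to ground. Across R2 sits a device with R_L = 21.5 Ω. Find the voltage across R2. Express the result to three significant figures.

V_out ≈ 30.4 V

First combine the lower leg with the load: R2 ‖ R_L = 15.30 Ω.
Voltage divider with the loaded lower leg: V_out = 43.5 × 15.30/(6.60 + 15.30) = 43.5 × 0.6987 = 30.39 V.
(Unloaded it would be 38.7 V; the load pulls it down.)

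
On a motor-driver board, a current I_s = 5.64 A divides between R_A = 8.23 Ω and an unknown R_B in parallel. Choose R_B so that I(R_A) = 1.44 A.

In a two-way split, I_A/I_s = R_B/(R_A + R_B).
With f = 0.2553, R_B = R_A · f/(1−f) = 8.23 × 0.3429 = 2.822 Ω.

R_B ≈ 2.82 Ω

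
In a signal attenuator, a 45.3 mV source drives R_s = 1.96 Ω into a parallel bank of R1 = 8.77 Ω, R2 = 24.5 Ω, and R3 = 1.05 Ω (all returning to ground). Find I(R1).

I ≈ 1.63 mA

Combine the parallel branches: R_p = (1/8.77 + 1/24.5 + 1/1.05)⁻¹ = 0.9032 Ω.
V_A by voltage divider: V_A = 45.3 × 0.9032/(1.96 + 0.9032) = 14.29 mV.
I(R1) = V_A / R1 = 14.29/8.77 = 1.629 mA.
(Equivalently: I_total = 15.82 mA, then current-divider fraction G_k/ΣG = 0.1030.)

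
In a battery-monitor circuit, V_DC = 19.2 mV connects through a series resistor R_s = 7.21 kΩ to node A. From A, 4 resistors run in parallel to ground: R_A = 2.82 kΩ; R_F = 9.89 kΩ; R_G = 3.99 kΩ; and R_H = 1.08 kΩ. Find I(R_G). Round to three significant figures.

I ≈ 0.377 µA

Parallel bank: R_p = 1/(1/2.82 + 1/9.89 + 1/3.99 + 1/1.08) = 0.6126 kΩ.
V_A = 19.2 × 0.6126/7.823 = 1.504 mV.
Branch current I = V_A/R_G = 1.504/3.99 = 0.3769 µA.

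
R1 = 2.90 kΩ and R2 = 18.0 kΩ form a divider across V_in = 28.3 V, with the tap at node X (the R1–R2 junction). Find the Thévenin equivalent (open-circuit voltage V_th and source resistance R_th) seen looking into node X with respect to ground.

V_th ≈ 24.4 V, R_th ≈ 2.50 kΩ

Open-circuit (no load on X): V_th = V_in · R2/(R1 + R2) = 28.3 × 18.0/(2.900 + 18.0) = 24.37 V.
With V_in suppressed (replaced by a short), R_th = R1 ‖ R2 = (2.900 × 18.0)/(2.900 + 18.0) = 2.498 kΩ.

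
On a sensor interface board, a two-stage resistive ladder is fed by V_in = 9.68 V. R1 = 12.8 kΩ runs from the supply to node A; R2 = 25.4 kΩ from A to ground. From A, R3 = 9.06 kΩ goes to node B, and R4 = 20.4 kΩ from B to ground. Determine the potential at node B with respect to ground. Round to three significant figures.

Looking into the second stage from A: R3 + R4 = 29.46 kΩ appears in parallel with R2.
R2 ‖ (R3+R4) = 13.64 kΩ.
V_A = 9.68 × 13.64/(12.8 + 13.64) = 4.994 V.
Stage 2 is unloaded, so V_B = V_A · R4/(R3+R4) = 4.994 × 20.4/29.46 = 3.458 V.

V_B ≈ 3.46 V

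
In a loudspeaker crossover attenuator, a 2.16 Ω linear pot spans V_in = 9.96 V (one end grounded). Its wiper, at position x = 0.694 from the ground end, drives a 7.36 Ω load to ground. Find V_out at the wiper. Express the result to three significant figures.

V_out ≈ 6.51 V

The pot divides into 0.6610 Ω above the wiper and 1.499 Ω below.
Lower segment in parallel with the load: 1.499 ‖ 7.36 = 1.245 Ω.
Then V_out = V_in · 1.245/(0.6610 + 1.245) = 6.507 V.
(Unloaded: V_out = x·V_in = 6.91 V.)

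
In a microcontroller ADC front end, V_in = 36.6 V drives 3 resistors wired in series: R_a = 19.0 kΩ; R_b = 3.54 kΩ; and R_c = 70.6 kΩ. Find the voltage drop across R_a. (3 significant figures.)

ΣR = 19.0 + 3.54 + 70.6 = 93.14 kΩ.
V = V_in · R/ΣR = 36.6 × 0.2040 = 7.466 V.

V ≈ 7.47 V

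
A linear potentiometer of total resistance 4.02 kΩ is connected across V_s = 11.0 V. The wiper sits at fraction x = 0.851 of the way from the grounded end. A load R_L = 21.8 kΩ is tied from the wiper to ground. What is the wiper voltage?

Lower segment x·R_p = 3.421 kΩ; upper segment (1−x)·R_p = 0.5990 kΩ.
R_L loads the lower segment: effective lower R = 2.957 kΩ.
Loaded-divider output: V_out = 11.0 × 0.8316 = 9.147 V.

V_out ≈ 9.15 V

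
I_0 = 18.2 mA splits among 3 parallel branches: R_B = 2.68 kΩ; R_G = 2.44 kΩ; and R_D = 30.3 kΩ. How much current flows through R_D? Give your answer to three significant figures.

I ≈ 0.736 mA

Total conductance ΣG = 1/2.68 + 1/2.44 + 1/30.3 = 0.8160 (units of 1/kΩ).
R_D takes the fraction G_k/ΣG = 0.03300/0.8160 = 0.04045, so I = 18.2 × 0.04045 = 0.7361 mA.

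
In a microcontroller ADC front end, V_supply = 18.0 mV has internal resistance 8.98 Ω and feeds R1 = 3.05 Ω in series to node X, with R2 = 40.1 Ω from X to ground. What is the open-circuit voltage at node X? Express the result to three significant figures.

R1' = 8.98 + 3.05 = 12.03 Ω (source resistance + R1).
V_th is the unloaded tap voltage: V_supply · R2/(R1'+R2) = 18.0 × 0.7692 = 13.85 mV.

V_th ≈ 13.8 mV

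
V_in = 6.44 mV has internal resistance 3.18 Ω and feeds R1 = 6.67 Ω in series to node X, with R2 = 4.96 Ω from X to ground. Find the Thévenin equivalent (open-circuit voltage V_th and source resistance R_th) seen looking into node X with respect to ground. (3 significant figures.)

V_th ≈ 2.16 mV, R_th ≈ 3.30 Ω

R1' = 3.18 + 6.67 = 9.850 Ω (source resistance + R1).
With X open, the divider is unloaded: V_th = 6.44 × 4.96/14.81 = 2.157 mV.
Zeroing V_in shorts the top of R1' to ground, so R_th = R1' ‖ R2 = 3.299 Ω.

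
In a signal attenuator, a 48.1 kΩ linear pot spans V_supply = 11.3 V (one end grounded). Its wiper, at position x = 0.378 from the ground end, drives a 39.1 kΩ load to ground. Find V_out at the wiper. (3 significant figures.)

Lower segment x·R_p = 18.18 kΩ; upper segment (1−x)·R_p = 29.92 kΩ.
(x·R_p) ‖ R_L = 12.41 kΩ.
Loaded-divider output: V_out = 11.3 × 0.2932 = 3.313 V.

V_out ≈ 3.31 V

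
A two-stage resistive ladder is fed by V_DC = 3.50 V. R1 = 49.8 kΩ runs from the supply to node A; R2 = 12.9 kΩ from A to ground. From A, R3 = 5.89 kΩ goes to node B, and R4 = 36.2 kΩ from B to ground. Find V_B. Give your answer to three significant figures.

Node A sees R2 in parallel with the series input of stage 2, R3 + R4 = 42.09 kΩ.
Effective lower resistance at A: R2 ‖ 42.09 = 9.874 kΩ.
So V_A = 3.50 × 0.1655 = 0.5791 V.
V_B = V_A × 0.8601 = 0.4981 V.

V_B ≈ 0.498 V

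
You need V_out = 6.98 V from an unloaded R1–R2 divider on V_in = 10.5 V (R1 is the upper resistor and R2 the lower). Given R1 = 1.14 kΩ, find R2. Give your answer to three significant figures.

R2 ≈ 2.26 kΩ

Required fraction k = V_out/V_in = 0.6648.
So R2 = R1 · V_out/(V_in − V_out) = 1.14 × 6.98/(10.5 − 6.98) = 1.14 × 1.983 = 2.261 kΩ.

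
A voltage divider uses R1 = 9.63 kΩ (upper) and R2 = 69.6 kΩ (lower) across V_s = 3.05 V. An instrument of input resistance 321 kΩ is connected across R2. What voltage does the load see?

V_out ≈ 2.61 V

First combine the lower leg with the load: R2 ‖ R_L = 57.20 kΩ.
Voltage divider with the loaded lower leg: V_out = 3.05 × 57.20/(9.63 + 57.20) = 3.05 × 0.8559 = 2.610 V.
(Unloaded it would be 2.68 V; the load pulls it down.)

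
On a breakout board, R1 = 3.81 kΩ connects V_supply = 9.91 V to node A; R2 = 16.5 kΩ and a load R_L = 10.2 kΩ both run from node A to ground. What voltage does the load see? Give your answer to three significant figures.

V_out ≈ 6.18 V

The load sits in parallel with R2, giving an effective lower resistance R2' = R2·R_L/(R2+R_L) = 6.303 kΩ.
Now apply the divider: V_out = 9.91 × 0.6233 = 6.177 V.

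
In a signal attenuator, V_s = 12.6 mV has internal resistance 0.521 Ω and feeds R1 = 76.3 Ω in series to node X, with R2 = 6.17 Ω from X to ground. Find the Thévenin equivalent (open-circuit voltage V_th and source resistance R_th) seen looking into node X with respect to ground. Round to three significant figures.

V_th ≈ 0.937 mV, R_th ≈ 5.71 Ω

R1' = 0.521 + 76.3 = 76.82 Ω (source resistance + R1).
With X open, the divider is unloaded: V_th = 12.6 × 6.17/82.99 = 0.9368 mV.
With V_s suppressed (replaced by a short), R_th = R1' ‖ R2 = (76.82 × 6.17)/(76.82 + 6.17) = 5.711 Ω.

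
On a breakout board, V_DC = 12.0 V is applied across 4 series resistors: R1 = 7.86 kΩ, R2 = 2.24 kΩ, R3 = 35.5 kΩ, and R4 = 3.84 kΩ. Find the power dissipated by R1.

ΣR = 49.44 kΩ → I = 12.0/49.44 = 0.2427 mA.
V(R1) = I·R = 1.908 V; P = V·I = 1.908 × 0.2427 = 0.4631 mW.

P ≈ 0.463 mW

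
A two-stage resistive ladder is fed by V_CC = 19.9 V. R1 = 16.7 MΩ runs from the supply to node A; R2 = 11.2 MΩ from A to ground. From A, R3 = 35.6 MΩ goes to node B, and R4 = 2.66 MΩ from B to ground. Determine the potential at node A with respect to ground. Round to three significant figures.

Node A sees R2 in parallel with the series input of stage 2, R3 + R4 = 38.26 MΩ.
R2 ‖ (R3+R4) = 8.664 MΩ.
First divider: V_A = V_CC · 8.664/(16.7 + 8.664) = 6.797 V.

V_A ≈ 6.80 V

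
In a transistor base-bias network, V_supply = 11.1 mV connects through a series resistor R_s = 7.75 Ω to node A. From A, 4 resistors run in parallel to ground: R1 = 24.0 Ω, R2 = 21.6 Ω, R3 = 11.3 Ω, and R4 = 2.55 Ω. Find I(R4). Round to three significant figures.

I ≈ 0.805 mA

Equivalent of the parallel group: R_p = 1.759 Ω.
V_A by voltage divider: V_A = 11.1 × 1.759/(7.75 + 1.759) = 2.053 mV.
I(R4) = V_A / R4 = 2.053/2.55 = 0.8051 mA.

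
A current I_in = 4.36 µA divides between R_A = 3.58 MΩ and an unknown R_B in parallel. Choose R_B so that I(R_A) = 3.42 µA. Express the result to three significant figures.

R_B ≈ 13.0 MΩ

In a two-way split, I_A/I_in = R_B/(R_A + R_B).
3.42/4.36 = R_B/(R_A + R_B) → R_B = R_A · (0.7844)/(1 − 0.7844) = 3.58 × 3.638 = 13.03 MΩ.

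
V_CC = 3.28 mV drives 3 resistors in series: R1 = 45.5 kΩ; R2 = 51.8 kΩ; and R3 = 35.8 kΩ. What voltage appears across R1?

V ≈ 1.12 mV

Series total: ΣR = 45.5 + 51.8 + 35.8 = 133.1 kΩ.
V = V_CC · R/ΣR = 3.28 × 0.3418 = 1.121 mV.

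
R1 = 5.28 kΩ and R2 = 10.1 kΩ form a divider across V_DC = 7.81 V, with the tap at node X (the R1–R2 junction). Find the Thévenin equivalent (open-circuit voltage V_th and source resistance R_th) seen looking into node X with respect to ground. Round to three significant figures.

V_th ≈ 5.13 V, R_th ≈ 3.47 kΩ

Open-circuit (no load on X): V_th = V_DC · R2/(R1 + R2) = 7.81 × 10.1/(5.280 + 10.1) = 5.129 V.
Looking into X with the source shorted: R_th = R1·R2/(R1+R2) = 5.280 × 10.1/15.38 = 3.467 kΩ.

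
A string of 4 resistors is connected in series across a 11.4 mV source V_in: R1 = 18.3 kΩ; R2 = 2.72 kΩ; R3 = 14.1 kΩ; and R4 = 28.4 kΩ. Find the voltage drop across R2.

V ≈ 0.488 mV

Series total: ΣR = 18.3 + 2.72 + 14.1 + 28.4 = 63.52 kΩ.
V = V_in · R/ΣR = 11.4 × 0.04282 = 0.4882 mV.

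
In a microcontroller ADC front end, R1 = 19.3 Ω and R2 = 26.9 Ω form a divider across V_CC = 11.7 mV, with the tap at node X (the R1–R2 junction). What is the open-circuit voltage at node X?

V_th ≈ 6.81 mV

V_th is the unloaded tap voltage: V_CC · R2/(R1+R2) = 11.7 × 0.5823 = 6.812 mV.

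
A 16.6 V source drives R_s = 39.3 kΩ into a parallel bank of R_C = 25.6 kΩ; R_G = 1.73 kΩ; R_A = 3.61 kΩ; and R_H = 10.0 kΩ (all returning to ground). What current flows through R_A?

Parallel bank: R_p = 1/(1/25.6 + 1/1.73 + 1/3.61 + 1/10.0) = 1.006 kΩ.
Node voltage V_A = V_in · R_p/(R_s + R_p) = 16.6 × 0.02496 = 0.4143 V.
Branch current I = V_A/R_A = 0.4143/3.61 = 0.1148 mA.

I ≈ 0.115 mA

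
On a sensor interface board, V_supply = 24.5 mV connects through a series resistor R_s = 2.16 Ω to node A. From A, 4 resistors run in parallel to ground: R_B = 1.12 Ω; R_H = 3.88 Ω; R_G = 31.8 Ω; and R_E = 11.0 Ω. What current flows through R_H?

I ≈ 1.68 mA

Combine the parallel branches: R_p = (1/1.12 + 1/3.88 + 1/31.8 + 1/11.0)⁻¹ = 0.7856 Ω.
V_A by voltage divider: V_A = 24.5 × 0.7856/(2.16 + 0.7856) = 6.534 mV.
Branch current I = V_A/R_H = 6.534/3.88 = 1.684 mA.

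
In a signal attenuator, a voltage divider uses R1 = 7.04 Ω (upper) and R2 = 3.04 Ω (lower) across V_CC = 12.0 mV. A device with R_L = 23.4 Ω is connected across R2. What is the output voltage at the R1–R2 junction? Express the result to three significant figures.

V_out ≈ 3.32 mV

The load sits in parallel with R2, giving an effective lower resistance R2' = R2·R_L/(R2+R_L) = 2.690 Ω.
Then V_out = V_CC · R2'/(R1 + R2') = 12.0 × 2.690/9.730 = 3.318 mV.
(Unloaded it would be 3.62 mV; the load pulls it down.)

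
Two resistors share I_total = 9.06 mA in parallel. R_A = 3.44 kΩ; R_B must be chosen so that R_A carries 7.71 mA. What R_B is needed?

In a two-way split, I_A/I_total = R_B/(R_A + R_B).
7.71/9.06 = R_B/(R_A + R_B) → R_B = R_A · (0.8510)/(1 − 0.8510) = 3.44 × 5.711 = 19.65 kΩ.

R_B ≈ 19.6 kΩ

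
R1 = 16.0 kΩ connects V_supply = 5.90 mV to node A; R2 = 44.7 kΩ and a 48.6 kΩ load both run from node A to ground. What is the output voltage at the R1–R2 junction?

The load sits in parallel with R2, giving an effective lower resistance R2' = R2·R_L/(R2+R_L) = 23.28 kΩ.
Now apply the divider: V_out = 5.90 × 0.5927 = 3.497 mV.
(Unloaded it would be 4.34 mV; the load pulls it down.)

V_out ≈ 3.50 mV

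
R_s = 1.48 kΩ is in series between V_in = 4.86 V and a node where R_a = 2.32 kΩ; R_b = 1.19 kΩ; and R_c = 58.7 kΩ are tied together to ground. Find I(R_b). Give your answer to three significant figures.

I ≈ 1.40 mA

Equivalent of the parallel group: R_p = 0.7762 kΩ.
V_A by voltage divider: V_A = 4.86 × 0.7762/(1.48 + 0.7762) = 1.672 V.
I(R_b) = V_A / R_b = 1.672/1.19 = 1.405 mA.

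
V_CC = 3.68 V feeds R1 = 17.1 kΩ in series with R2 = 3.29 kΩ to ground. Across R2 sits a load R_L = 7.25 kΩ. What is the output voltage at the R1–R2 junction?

V_out ≈ 0.430 V

The load sits in parallel with R2, giving an effective lower resistance R2' = R2·R_L/(R2+R_L) = 2.263 kΩ.
Then V_out = V_CC · R2'/(R1 + R2') = 3.68 × 2.263/19.36 = 0.4301 V.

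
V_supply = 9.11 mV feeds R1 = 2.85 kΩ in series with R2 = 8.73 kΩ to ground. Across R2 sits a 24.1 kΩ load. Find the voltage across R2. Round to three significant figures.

V_out ≈ 6.31 mV

First combine the lower leg with the load: R2 ‖ R_L = 6.409 kΩ.
Now apply the divider: V_out = 9.11 × 0.6922 = 6.306 mV.
(Unloaded it would be 6.87 mV; the load pulls it down.)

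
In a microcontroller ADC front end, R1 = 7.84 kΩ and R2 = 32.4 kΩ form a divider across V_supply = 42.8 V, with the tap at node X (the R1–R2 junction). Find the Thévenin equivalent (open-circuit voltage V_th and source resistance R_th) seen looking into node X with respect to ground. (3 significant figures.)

With X open, the divider is unloaded: V_th = 42.8 × 32.4/40.24 = 34.46 V.
Looking into X with the source shorted: R_th = R1·R2/(R1+R2) = 7.840 × 32.4/40.24 = 6.313 kΩ.

V_th ≈ 34.5 V, R_th ≈ 6.31 kΩ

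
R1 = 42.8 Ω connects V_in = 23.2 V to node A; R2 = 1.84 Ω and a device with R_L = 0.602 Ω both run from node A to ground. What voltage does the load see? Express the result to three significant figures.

V_out ≈ 0.243 V

First combine the lower leg with the load: R2 ‖ R_L = 0.4536 Ω.
Now apply the divider: V_out = 23.2 × 0.01049 = 0.2433 V.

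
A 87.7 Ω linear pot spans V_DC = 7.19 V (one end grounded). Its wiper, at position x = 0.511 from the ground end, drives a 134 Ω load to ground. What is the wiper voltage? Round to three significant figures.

Lower segment x·R_p = 44.81 Ω; upper segment (1−x)·R_p = 42.89 Ω.
Lower segment in parallel with the load: 44.81 ‖ 134 = 33.58 Ω.
Then V_out = V_DC · 33.58/(42.89 + 33.58) = 3.158 V.

V_out ≈ 3.16 V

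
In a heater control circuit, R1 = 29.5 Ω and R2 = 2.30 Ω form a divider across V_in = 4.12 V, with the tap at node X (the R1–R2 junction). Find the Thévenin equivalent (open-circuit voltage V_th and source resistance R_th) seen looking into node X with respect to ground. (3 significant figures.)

V_th ≈ 0.298 V, R_th ≈ 2.13 Ω

Open-circuit (no load on X): V_th = V_in · R2/(R1 + R2) = 4.12 × 2.30/(29.50 + 2.30) = 0.2980 V.
Looking into X with the source shorted: R_th = R1·R2/(R1+R2) = 29.50 × 2.30/31.80 = 2.134 Ω.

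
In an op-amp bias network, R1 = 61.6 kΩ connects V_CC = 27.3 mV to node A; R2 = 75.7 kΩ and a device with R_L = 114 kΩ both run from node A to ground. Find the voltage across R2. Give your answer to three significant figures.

First combine the lower leg with the load: R2 ‖ R_L = 45.49 kΩ.
Then V_out = V_CC · R2'/(R1 + R2') = 27.3 × 45.49/107.1 = 11.60 mV.

V_out ≈ 11.6 mV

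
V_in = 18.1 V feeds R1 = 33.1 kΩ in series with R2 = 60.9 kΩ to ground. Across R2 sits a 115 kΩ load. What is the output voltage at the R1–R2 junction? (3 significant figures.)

V_out ≈ 9.88 V

The load sits in parallel with R2, giving an effective lower resistance R2' = R2·R_L/(R2+R_L) = 39.82 kΩ.
Now apply the divider: V_out = 18.1 × 0.5460 = 9.883 V.
(Unloaded it would be 11.7 V; the load pulls it down.)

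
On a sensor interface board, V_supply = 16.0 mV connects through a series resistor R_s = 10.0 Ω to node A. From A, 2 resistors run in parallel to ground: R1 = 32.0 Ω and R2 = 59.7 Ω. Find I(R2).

I ≈ 0.181 mA

Parallel bank: R_p = 1/(1/32.0 + 1/59.7) = 20.83 Ω.
V_A = 16.0 × 20.83/30.83 = 10.81 mV.
I(R2) = V_A / R2 = 10.81/59.7 = 0.1811 mA.
(Check via current divider: I_total = 0.5189 mA; share G_k/ΣG = 0.3490 → same result.)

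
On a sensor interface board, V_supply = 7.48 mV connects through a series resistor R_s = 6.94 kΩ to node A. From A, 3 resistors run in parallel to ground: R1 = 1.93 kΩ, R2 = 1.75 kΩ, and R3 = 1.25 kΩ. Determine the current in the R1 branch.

I ≈ 0.275 µA

Equivalent of the parallel group: R_p = 0.5292 kΩ.
V_A = 7.48 × 0.5292/7.469 = 0.5300 mV.
I(R1) = V_A / R1 = 0.5300/1.93 = 0.2746 µA.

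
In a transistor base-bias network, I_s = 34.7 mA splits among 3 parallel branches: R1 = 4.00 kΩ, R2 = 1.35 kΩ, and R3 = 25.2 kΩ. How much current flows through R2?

Total conductance ΣG = 1/4.00 + 1/1.35 + 1/25.2 = 1.030 (units of 1/kΩ).
Current divider: I(R2) = I_s · G_k/ΣG = 34.7 × (0.7407/1.030) = 34.7 × 0.7189 = 24.94 mA.

I ≈ 24.9 mA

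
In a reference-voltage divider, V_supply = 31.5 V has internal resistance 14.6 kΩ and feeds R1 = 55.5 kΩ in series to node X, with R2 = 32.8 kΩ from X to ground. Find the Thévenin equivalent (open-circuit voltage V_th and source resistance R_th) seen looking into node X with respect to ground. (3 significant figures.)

R1' = 14.6 + 55.5 = 70.10 kΩ (source resistance + R1).
Open-circuit (no load on X): V_th = V_supply · R2/(R1' + R2) = 31.5 × 32.8/(70.10 + 32.8) = 10.04 V.
Looking into X with the source shorted: R_th = R1'·R2/(R1'+R2) = 70.10 × 32.8/102.9 = 22.34 kΩ.

V_th ≈ 10.0 V, R_th ≈ 22.3 kΩ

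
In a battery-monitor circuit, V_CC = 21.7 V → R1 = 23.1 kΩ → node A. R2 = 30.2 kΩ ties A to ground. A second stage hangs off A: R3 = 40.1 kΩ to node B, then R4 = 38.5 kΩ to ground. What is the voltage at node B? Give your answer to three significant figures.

The second stage (R3 + R4 = 78.60 kΩ) loads node A in parallel with R2.
R2 ‖ (R3+R4) = 21.82 kΩ.
V_A = 21.7 × 21.82/(23.1 + 21.82) = 10.54 V.
Then the unloaded second divider: V_B = V_A × R4/(R3+R4) = 10.54 × 0.4898 = 5.163 V.

V_B ≈ 5.16 V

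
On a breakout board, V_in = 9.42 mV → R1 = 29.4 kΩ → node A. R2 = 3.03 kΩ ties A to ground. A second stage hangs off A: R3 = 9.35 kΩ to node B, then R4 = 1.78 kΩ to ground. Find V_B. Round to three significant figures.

V_B ≈ 0.113 mV

The second stage (R3 + R4 = 11.13 kΩ) loads node A in parallel with R2.
Effective lower resistance at A: R2 ‖ 11.13 = 2.382 kΩ.
V_A = 9.42 × 2.382/(29.4 + 2.382) = 0.7059 mV.
Stage 2 is unloaded, so V_B = V_A · R4/(R3+R4) = 0.7059 × 1.78/11.13 = 0.1129 mV.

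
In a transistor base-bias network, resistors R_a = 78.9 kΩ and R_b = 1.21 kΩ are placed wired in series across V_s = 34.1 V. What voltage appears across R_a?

V ≈ 33.6 V

Total series resistance ΣR = 78.9 + 1.21 = 80.11 kΩ.
By the voltage-divider rule, V = 34.1 × 78.90/80.11 = 33.58 V.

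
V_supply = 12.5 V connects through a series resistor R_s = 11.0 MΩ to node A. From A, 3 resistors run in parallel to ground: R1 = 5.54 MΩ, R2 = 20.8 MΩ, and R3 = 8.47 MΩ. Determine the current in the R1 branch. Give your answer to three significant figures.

Combine the parallel branches: R_p = (1/5.54 + 1/20.8 + 1/8.47)⁻¹ = 2.885 MΩ.
V_A by voltage divider: V_A = 12.5 × 2.885/(11.0 + 2.885) = 2.597 V.
I(R1) = V_A / R1 = 2.597/5.54 = 0.4688 µA.

I ≈ 0.469 µA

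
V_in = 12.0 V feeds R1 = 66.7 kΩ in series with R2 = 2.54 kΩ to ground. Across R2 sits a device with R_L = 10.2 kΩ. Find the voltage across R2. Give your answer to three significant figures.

V_out ≈ 0.355 V

The load sits in parallel with R2, giving an effective lower resistance R2' = R2·R_L/(R2+R_L) = 2.034 kΩ.
Voltage divider with the loaded lower leg: V_out = 12.0 × 2.034/(66.7 + 2.034) = 12.0 × 0.02959 = 0.3550 V.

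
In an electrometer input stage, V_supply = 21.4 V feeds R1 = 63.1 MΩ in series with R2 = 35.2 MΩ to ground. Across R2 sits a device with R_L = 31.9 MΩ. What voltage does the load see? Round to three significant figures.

V_out ≈ 4.49 V

R2 ‖ R_L = (35.2 × 31.9)/(35.2 + 31.9) = 16.73 MΩ.
Now apply the divider: V_out = 21.4 × 0.2096 = 4.486 V.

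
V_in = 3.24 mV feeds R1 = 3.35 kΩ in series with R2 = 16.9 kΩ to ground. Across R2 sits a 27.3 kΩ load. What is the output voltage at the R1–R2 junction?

First combine the lower leg with the load: R2 ‖ R_L = 10.44 kΩ.
Now apply the divider: V_out = 3.24 × 0.7570 = 2.453 mV.

V_out ≈ 2.45 mV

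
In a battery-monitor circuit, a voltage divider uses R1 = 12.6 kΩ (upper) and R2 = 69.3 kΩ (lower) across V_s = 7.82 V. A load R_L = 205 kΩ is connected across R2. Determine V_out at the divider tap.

V_out ≈ 6.29 V

First combine the lower leg with the load: R2 ‖ R_L = 51.79 kΩ.
Now apply the divider: V_out = 7.82 × 0.8043 = 6.290 V.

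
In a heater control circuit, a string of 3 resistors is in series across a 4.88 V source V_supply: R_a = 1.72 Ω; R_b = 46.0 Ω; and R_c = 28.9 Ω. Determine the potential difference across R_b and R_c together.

ΣR = 1.72 + 46.0 + 28.9 = 76.62 Ω.
R_{R_b..R_c} = 46.0 + 28.9 = 74.90 Ω.
Voltage divider: V = V_supply · (74.90 / 76.62) = 4.88 × 0.9776 = 4.770 V.

V ≈ 4.77 V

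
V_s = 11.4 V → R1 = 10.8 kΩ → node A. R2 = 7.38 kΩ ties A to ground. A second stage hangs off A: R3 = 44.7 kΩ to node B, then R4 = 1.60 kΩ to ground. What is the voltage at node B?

V_B ≈ 0.146 V

The second stage (R3 + R4 = 46.30 kΩ) loads node A in parallel with R2.
R2 ‖ (R3+R4) = 6.365 kΩ.
First divider: V_A = V_s · 6.365/(10.8 + 6.365) = 4.227 V.
Stage 2 is unloaded, so V_B = V_A · R4/(R3+R4) = 4.227 × 1.60/46.30 = 0.1461 V.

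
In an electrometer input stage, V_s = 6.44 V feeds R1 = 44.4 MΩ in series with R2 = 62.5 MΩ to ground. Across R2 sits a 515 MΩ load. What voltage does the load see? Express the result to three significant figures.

R2 ‖ R_L = (62.5 × 515)/(62.5 + 515) = 55.74 MΩ.
Then V_out = V_s · R2'/(R1 + R2') = 6.44 × 55.74/100.1 = 3.585 V.
(Unloaded it would be 3.77 V; the load pulls it down.)

V_out ≈ 3.58 V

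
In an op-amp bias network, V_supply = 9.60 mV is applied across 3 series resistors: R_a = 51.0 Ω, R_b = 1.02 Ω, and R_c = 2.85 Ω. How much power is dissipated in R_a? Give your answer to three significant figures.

The common current is I = 9.60/54.87 = 0.1750 mA.
V(R_a) = I·R = 8.923 mV; P = V·I = 8.923 × 0.1750 = 1.561 µW.

P ≈ 1.56 µW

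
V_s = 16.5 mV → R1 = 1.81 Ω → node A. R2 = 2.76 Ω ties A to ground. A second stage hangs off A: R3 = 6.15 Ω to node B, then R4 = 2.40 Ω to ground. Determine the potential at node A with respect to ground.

Looking into the second stage from A: R3 + R4 = 8.550 Ω appears in parallel with R2.
R2 ‖ (R3+R4) = 2.086 Ω.
So V_A = 16.5 × 0.5355 = 8.835 mV.

V_A ≈ 8.84 mV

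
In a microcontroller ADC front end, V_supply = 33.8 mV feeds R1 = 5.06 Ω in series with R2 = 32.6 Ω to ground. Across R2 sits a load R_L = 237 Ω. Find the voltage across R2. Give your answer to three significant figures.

V_out ≈ 28.7 mV

First combine the lower leg with the load: R2 ‖ R_L = 28.66 Ω.
Then V_out = V_supply · R2'/(R1 + R2') = 33.8 × 28.66/33.72 = 28.73 mV.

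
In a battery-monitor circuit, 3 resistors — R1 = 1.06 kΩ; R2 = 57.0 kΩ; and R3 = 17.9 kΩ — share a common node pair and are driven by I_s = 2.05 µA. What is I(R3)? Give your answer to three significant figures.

I ≈ 0.113 µA

ΣG = 1/1.06 + 1/57.0 + 1/17.9 = 1.017.
Current divider: I(R3) = I_s · G_k/ΣG = 2.05 × (0.05587/1.017) = 2.05 × 0.05494 = 0.1126 µA.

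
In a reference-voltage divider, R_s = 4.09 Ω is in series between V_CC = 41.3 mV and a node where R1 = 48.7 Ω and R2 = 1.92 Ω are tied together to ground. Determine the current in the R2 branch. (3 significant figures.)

Parallel bank: R_p = 1/(1/48.7 + 1/1.92) = 1.847 Ω.
Node voltage V_A = V_CC · R_p/(R_s + R_p) = 41.3 × 0.3111 = 12.85 mV.
Branch current I = V_A/R2 = 12.85/1.92 = 6.692 mA.

I ≈ 6.69 mA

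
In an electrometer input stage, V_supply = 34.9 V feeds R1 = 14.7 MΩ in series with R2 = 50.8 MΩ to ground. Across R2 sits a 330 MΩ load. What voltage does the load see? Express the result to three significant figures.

First combine the lower leg with the load: R2 ‖ R_L = 44.02 MΩ.
Then V_out = V_supply · R2'/(R1 + R2') = 34.9 × 44.02/58.72 = 26.16 V.

V_out ≈ 26.2 V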